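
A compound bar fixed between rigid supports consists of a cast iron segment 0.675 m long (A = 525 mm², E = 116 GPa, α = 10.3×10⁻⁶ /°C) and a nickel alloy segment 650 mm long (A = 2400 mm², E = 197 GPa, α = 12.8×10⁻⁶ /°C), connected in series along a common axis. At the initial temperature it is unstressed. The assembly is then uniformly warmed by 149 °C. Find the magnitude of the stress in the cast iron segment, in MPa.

If the supports were absent, the total length change would be Σ αᵢΔT Lᵢ = 10.3×10⁻⁶×149×675 + 12.8×10⁻⁶×149×650 = 2.276 mm.
The walls prevent any net length change, so an axial force P (same in every segment) develops. Compatibility: P · Σ Lᵢ/(AᵢEᵢ) = δ_free.
The series flexibility is Σ Lᵢ/(AᵢEᵢ) = 675/(525×116×10³) + 650/(2400×197×10³) = 1.246×10⁻⁵ mm/N.
Hence P = δ_free / Σ(L/AE) = 2.276/1.246×10⁻⁵ = 182.7 kN (compressive).
σ_{cast iron} = P / A = 182700 / 525 = 347.9 MPa.

σ ≈ 348 MPa (compressive)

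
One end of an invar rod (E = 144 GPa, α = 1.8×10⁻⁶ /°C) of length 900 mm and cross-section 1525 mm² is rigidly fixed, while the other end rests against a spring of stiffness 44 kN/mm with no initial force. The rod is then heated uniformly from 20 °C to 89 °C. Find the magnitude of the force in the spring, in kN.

If the spring were absent the rod would lengthen by αΔT L = 1.8×10⁻⁶ × 69 × 900 = 0.1118 mm.
Let P be the compressive force at the spring. The rod shortens elastically by PL/(AE) and the spring compresses by P/k; together these equal δ_free.
P [ L/(AE) + 1/k ] = δ_free → P [ 900/(1525×144×10³) + 1/(44×10³) ] = 0.1118.
P = 0.1118 / 2.683×10⁻⁵ = 4167 N.

P ≈ 4.17 kN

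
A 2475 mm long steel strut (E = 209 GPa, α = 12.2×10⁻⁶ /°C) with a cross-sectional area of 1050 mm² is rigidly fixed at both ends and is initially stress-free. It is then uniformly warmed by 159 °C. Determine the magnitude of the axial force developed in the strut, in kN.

With zero net strain, σ = E·αΔT = 209 GPa × 12.2×10⁻⁶ × 159 = 405.4 MPa.
Axial force P = σA = 405.4 × 1050 = 425700 N = 425.7 kN, compressive.

P ≈ 426 kN (compressive)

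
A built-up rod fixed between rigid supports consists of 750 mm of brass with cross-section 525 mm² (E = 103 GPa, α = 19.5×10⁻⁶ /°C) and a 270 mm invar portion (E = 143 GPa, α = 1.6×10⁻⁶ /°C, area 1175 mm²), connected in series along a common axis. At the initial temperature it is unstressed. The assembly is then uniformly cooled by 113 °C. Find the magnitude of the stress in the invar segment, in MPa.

With the walls removed the bar would change length by δ_free = Σ αᵢΔT Lᵢ = 19.5×10⁻⁶×113×750 + 1.6×10⁻⁶×113×270 = 1.701 mm.
Since the ends are fixed, an axial force P builds up, equal in every segment, with P · Σ Lᵢ/(AᵢEᵢ) = δ_free.
The series flexibility is Σ Lᵢ/(AᵢEᵢ) = 750/(525×103×10³) + 270/(1175×143×10³) = 1.548×10⁻⁵ mm/N.
Hence P = δ_free / Σ(L/AE) = 1.701/1.548×10⁻⁵ = 109.9 kN (tensile).
σ_{invar} = P / A = 109900 / 1175 = 93.56 MPa.

σ ≈ 93.6 MPa (tensile)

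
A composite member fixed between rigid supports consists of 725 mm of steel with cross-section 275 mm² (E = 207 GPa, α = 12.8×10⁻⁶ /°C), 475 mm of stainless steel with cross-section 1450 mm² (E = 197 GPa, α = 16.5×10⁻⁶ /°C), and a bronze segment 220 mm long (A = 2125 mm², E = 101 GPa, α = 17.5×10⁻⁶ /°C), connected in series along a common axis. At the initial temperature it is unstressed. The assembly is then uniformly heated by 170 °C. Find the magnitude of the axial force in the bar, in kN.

With the walls removed the bar would change length by δ_free = Σ αᵢΔT Lᵢ = 12.8×10⁻⁶×170×725 + 16.5×10⁻⁶×170×475 + 17.5×10⁻⁶×170×220 = 3.564 mm.
Since the ends are fixed, an axial force P builds up, equal in every segment, with P · Σ Lᵢ/(AᵢEᵢ) = δ_free.
The series flexibility is Σ Lᵢ/(AᵢEᵢ) = 725/(275×207×10³) + 475/(1450×197×10³) + 220/(2125×101×10³) = 1.542×10⁻⁵ mm/N.
Hence P = δ_free / Σ(L/AE) = 3.564/1.542×10⁻⁵ = 231.1 kN (compressive).

P ≈ 231 kN (compressive)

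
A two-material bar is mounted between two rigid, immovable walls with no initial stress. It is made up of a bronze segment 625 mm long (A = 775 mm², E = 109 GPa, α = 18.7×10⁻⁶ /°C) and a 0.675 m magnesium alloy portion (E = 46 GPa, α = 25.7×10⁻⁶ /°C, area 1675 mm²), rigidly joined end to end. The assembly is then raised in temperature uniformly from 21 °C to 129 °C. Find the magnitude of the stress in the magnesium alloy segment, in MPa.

σ ≈ 116 MPa (compressive)

With the walls removed the bar would change length by δ_free = Σ αᵢΔT Lᵢ = 18.7×10⁻⁶×108×625 + 25.7×10⁻⁶×108×675 = 3.136 mm.
Since the ends are fixed, an axial force P builds up, equal in every segment, with P · Σ Lᵢ/(AᵢEᵢ) = δ_free.
Σ Lᵢ/(AᵢEᵢ) = 625/(775×109×10³) + 675/(1675×46×10³) = 1.616×10⁻⁵ mm/N.
P = 3.136 / 1.616×10⁻⁵ = 194100 N = 194.1 kN, compressive.
σ_{magnesium alloy} = P / A = 194100 / 1675 = 115.9 MPa.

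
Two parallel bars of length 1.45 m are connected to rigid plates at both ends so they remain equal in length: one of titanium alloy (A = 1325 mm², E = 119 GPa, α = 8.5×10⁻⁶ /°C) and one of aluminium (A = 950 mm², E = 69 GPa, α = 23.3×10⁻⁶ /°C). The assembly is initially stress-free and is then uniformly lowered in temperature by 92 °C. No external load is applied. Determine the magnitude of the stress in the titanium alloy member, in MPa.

Both members must finish at the same length. With the larger α, the aluminium tends to over-contract; the plates restrain it, putting the aluminium in tension and the titanium alloy in compression. With no external load the two internal forces are equal and opposite, magnitude P.
Equating the net (thermal + elastic) strains gives |α₁ − α₂|·ΔT = P·[1/(A₁E₁) + 1/(A₂E₂)].
|α₁ − α₂|·ΔT = 14.8×10⁻⁶ × 92 = 0.001362.
1/(A₁E₁) + 1/(A₂E₂) = 1/(1325×119×10³) + 1/(950×69×10³) = 2.16×10⁻⁸ N⁻¹.
So P = 0.001362 / 2.16×10⁻⁸ = 63.04 kN.
σ_{titanium alloy} = P/A₁ = 63040/1325 = 47.58 MPa, compressive.

σ ≈ 47.6 MPa (compressive)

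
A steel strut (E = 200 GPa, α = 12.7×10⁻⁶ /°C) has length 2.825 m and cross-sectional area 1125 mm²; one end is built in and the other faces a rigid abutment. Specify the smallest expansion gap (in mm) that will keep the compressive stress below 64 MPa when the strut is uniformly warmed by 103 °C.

g ≈ 2.79 mm

Free expansion if unrestrained: δ_free = αΔT L = 12.7×10⁻⁶ × 103 × 2825 = 3.695 mm.
A stress of 64 MPa corresponds to the wall pushing the strut back by σL/E = 64×2825/(200×10³) = 0.904 mm.
The gap must absorb the remainder: g_min = 3.695 − 0.904 = 2.791 mm.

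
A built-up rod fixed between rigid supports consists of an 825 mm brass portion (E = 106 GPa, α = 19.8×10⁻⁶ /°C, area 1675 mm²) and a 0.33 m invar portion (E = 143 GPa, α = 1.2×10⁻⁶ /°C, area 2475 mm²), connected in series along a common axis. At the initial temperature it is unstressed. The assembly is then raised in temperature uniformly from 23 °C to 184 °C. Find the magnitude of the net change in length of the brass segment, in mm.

Free thermal expansion of the whole bar: Σ αᵢΔT Lᵢ = 19.8×10⁻⁶×161×825 + 1.2×10⁻⁶×161×330 = 2.694 mm.
The rigid supports impose zero overall length change; the single axial force P common to all segments must satisfy P Σ Lᵢ/(AᵢEᵢ) = δ_free.
Σ Lᵢ/(AᵢEᵢ) = 825/(1675×106×10³) + 330/(2475×143×10³) = 5.579×10⁻⁶ mm/N.
Hence P = δ_free / Σ(L/AE) = 2.694/5.579×10⁻⁶ = 482.8 kN (compressive).
For the brass segment, free thermal change = 19.8×10⁻⁶×161×825 = 2.63 mm and elastic change from P = 482800×825/(1675×106×10³) = 2.244 mm; these oppose, so the net change is 0.386 mm (segment lengthens).

|ΔL| ≈ 0.386 mm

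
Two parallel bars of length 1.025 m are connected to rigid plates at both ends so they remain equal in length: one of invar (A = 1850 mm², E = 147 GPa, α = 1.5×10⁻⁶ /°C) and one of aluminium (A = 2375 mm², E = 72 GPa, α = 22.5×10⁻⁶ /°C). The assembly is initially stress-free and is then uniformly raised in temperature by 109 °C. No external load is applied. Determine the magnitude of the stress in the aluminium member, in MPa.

Equilibrium of a rigid end plate with no external load gives equal and opposite internal forces ±P in the two members. Since α_{aluminium} > α_{invar}, heating drives the aluminium into compression and the invar into tension.
Compatibility of the two members (thermal + elastic change equal): (α₁ − α₂)ΔT = P·[1/(A₁E₁) + 1/(A₂E₂)].
|α₁ − α₂|·ΔT = 21×10⁻⁶ × 109 = 0.002289.
1/(A₁E₁) + 1/(A₂E₂) = 1/(1850×147×10³) + 1/(2375×72×10³) = 9.525×10⁻⁹ N⁻¹.
P = 0.002289 / 9.525×10⁻⁹ = 240300 N = 240.3 kN.
σ_{aluminium} = P/A₂ = 240300/2375 = 101.2 MPa, compressive.

σ ≈ 101 MPa (compressive)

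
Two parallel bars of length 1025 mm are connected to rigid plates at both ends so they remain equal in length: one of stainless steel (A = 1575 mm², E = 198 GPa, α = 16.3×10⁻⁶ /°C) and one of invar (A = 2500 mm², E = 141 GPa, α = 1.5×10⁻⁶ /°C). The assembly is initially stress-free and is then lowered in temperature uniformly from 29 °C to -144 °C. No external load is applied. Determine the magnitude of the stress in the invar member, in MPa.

Both members must finish at the same length. With the larger α, the stainless steel tends to over-contract; the plates restrain it, putting the stainless steel in tension and the invar in compression. With no external load the two internal forces are equal and opposite, magnitude P.
Compatibility of the two members (thermal + elastic change equal): (α₁ − α₂)ΔT = P·[1/(A₁E₁) + 1/(A₂E₂)].
|α₁ − α₂|·ΔT = 14.8×10⁻⁶ × 173 = 0.00256.
1/(A₁E₁) + 1/(A₂E₂) = 1/(1575×198×10³) + 1/(2500×141×10³) = 6.044×10⁻⁹ N⁻¹.
So P = 0.00256 / 6.044×10⁻⁹ = 423.7 kN.
σ_{invar} = P/A₂ = 423700/2500 = 169.5 MPa, compressive.

σ ≈ 169 MPa (compressive)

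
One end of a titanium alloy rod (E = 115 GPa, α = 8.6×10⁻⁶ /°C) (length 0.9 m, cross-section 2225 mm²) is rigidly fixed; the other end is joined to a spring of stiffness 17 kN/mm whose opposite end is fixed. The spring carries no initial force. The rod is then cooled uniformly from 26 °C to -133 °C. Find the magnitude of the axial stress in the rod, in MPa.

σ ≈ 8.87 MPa (tensile)

If the spring were absent the rod would shorten by αΔT L = 8.6×10⁻⁶ × 159 × 900 = 1.231 mm.
With a force P in the spring, the elastic change of the rod is PL/(AE) and that of the spring is P/k; compatibility requires their sum to equal δ_free.
So P = δ_free / [L/(AE) + 1/k] = 1.231 / [ 900/(2225×115×10³) + 1/(17×10³) ].
P = 1.231 / 6.234×10⁻⁵ = 19740 N.
σ = P/A = 19740/2225 = 8.872 MPa.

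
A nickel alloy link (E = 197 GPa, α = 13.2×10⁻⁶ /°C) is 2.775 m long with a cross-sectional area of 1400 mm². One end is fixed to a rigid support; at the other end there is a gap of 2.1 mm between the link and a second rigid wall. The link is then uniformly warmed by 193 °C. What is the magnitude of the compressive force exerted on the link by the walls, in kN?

P ≈ 494 kN

If the wall were absent the link would grow by αΔT L = 13.2×10⁻⁶ × 193 × 2775 = 7.07 mm.
The gap closes (δ_free > 2.1 mm) and the wall then resists a further 7.07 − 2.1 = 4.97 mm of expansion.
That suppressed elongation corresponds to σ = E·Δ/L = 197×10³ × 4.97/2775 = 352.8 MPa.
P = σA = 352.8 × 1400 = 493.9 kN.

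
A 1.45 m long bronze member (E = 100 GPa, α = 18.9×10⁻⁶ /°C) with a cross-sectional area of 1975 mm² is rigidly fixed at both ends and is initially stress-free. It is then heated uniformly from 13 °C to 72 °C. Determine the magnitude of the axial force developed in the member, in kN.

Full restraint means ε = 0, so the stress is σ = EαΔT = 100×10³ × 18.9×10⁻⁶ × 59 = 111.5 MPa.
P = AEαΔT = 1975 × 100×10³ × 18.9×10⁻⁶ × 59 = 220.2 kN (compressive).

P ≈ 220 kN (compressive)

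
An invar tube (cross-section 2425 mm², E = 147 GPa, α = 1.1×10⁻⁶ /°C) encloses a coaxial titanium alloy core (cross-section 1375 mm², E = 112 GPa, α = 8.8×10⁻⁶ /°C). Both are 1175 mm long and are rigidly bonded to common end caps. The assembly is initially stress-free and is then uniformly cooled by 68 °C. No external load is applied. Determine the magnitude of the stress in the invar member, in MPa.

σ ≈ 23.2 MPa (compressive)

Both members must finish at the same length. With the larger α, the titanium alloy tends to over-contract; the plates restrain it, putting the titanium alloy in tension and the invar in compression. With no external load the two internal forces are equal and opposite, magnitude P.
Compatibility of the two members (thermal + elastic change equal): (α₁ − α₂)ΔT = P·[1/(A₁E₁) + 1/(A₂E₂)].
|α₁ − α₂|·ΔT = 7.7×10⁻⁶ × 68 = 0.0005236.
1/(A₁E₁) + 1/(A₂E₂) = 1/(2425×147×10³) + 1/(1375×112×10³) = 9.299×10⁻⁹ N⁻¹.
So P = 0.0005236 / 9.299×10⁻⁹ = 56.31 kN.
σ_{invar} = P/A₁ = 56310/2425 = 23.22 MPa, compressive.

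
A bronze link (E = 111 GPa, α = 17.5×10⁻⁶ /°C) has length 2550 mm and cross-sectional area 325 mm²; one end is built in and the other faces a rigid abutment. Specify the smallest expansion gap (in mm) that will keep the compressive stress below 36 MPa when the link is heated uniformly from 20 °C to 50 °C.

g ≈ 0.512 mm

With no wall the link would lengthen by αΔT L = 17.5×10⁻⁶ × 30 × 2550 = 1.339 mm.
A stress of 36 MPa corresponds to the wall pushing the link back by σL/E = 36×2550/(111×10³) = 0.827 mm.
So the gap has to take up the difference, g_min = δ_free − σL/E = 1.339 − 0.827 = 0.5117 mm.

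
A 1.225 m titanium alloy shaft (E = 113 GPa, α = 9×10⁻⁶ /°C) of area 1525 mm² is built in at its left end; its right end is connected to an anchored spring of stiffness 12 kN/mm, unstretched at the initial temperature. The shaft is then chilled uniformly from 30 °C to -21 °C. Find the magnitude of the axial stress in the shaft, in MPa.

Free thermal contraction: δ_free = αΔT L = 9×10⁻⁶ × 51 × 1225 = 0.5623 mm.
Let P be the tensile force in the spring. The shaft extends elastically by PL/(AE) and the spring stretches by P/k; together these equal δ_free.
So P = δ_free / [L/(AE) + 1/k] = 0.5623 / [ 1225/(1525×113×10³) + 1/(12×10³) ].
P = 0.5623 / 9.044×10⁻⁵ = 6217 N.
σ = P/A = 6217/1525 = 4.077 MPa.

σ ≈ 4.08 MPa (tensile)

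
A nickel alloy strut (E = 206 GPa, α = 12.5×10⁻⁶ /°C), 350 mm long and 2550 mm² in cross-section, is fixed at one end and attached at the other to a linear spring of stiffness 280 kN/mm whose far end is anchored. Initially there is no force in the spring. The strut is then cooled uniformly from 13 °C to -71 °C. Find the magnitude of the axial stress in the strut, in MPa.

The unrestrained thermal change is αΔT L = 12.5×10⁻⁶ × 84 × 350 = 0.3675 mm.
With a force P in the spring, the elastic change of the strut is PL/(AE) and that of the spring is P/k; compatibility requires their sum to equal δ_free.
P [ L/(AE) + 1/k ] = δ_free → P [ 350/(2550×206×10³) + 1/(280×10³) ] = 0.3675.
P = 0.3675 / 4.238×10⁻⁶ = 86720 N.
σ = P/A = 86720/2550 = 34.01 MPa.

σ ≈ 34 MPa (tensile)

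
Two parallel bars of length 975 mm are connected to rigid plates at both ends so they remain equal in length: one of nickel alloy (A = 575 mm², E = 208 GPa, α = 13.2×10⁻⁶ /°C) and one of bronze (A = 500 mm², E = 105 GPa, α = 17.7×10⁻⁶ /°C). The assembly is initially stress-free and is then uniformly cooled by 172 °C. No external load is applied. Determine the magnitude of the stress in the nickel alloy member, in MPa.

Equilibrium of a rigid end plate with no external load gives equal and opposite internal forces ±P in the two members. Since α_{bronze} > α_{nickel alloy}, cooling drives the bronze into tension and the nickel alloy into compression.
Compatibility of the two members (thermal + elastic change equal): (α₁ − α₂)ΔT = P·[1/(A₁E₁) + 1/(A₂E₂)].
|α₁ − α₂|·ΔT = 4.5×10⁻⁶ × 172 = 0.000774.
1/(A₁E₁) + 1/(A₂E₂) = 1/(575×208×10³) + 1/(500×105×10³) = 2.741×10⁻⁸ N⁻¹.
So P = 0.000774 / 2.741×10⁻⁸ = 28.24 kN.
σ_{nickel alloy} = P/A₁ = 28240/575 = 49.11 MPa, compressive.

σ ≈ 49.1 MPa (compressive)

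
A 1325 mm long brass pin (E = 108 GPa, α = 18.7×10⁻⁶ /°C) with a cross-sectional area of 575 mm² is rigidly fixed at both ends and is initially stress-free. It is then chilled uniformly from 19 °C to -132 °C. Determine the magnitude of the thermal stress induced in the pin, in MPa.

With length fixed, the mechanical strain must cancel the thermal strain αΔT = 18.7×10⁻⁶ × 151 = 2823.7×10⁻⁶.
The stress required to suppress this strain is σ = Eε = 108×10³ × 2823.7×10⁻⁶ = 305 MPa, tensile since the pin is trying to contract.

σ ≈ 305 MPa (tensile)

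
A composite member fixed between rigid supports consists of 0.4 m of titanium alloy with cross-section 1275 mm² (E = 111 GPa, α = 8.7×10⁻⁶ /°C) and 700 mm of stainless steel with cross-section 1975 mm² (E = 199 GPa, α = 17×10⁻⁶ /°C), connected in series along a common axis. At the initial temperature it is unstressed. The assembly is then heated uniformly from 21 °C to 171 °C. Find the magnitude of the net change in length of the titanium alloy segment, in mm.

|ΔL| ≈ 0.893 mm

Free thermal expansion of the whole bar: Σ αᵢΔT Lᵢ = 8.7×10⁻⁶×150×400 + 17×10⁻⁶×150×700 = 2.307 mm.
The rigid supports impose zero overall length change; the single axial force P common to all segments must satisfy P Σ Lᵢ/(AᵢEᵢ) = δ_free.
Σ Lᵢ/(AᵢEᵢ) = 400/(1275×111×10³) + 700/(1975×199×10³) = 4.607×10⁻⁶ mm/N.
Hence P = δ_free / Σ(L/AE) = 2.307/4.607×10⁻⁶ = 500.7 kN (compressive).
For the titanium alloy segment, free thermal change = 8.7×10⁻⁶×150×400 = 0.522 mm and elastic change from P = 500700×400/(1275×111×10³) = 1.415 mm; these oppose, so the net change is 0.893 mm (segment shortens).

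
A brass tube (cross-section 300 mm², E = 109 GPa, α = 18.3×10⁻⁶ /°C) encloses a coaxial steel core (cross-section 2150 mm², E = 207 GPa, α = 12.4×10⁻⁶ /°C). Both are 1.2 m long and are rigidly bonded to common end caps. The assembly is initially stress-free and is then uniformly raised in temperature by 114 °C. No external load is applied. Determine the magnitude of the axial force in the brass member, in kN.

P ≈ 20.5 kN (compressive in the brass)

The brass has the larger α, so on heating it would change length more than the steel if both were free. The rigid plates force a common final length, so the brass is put into compression and the steel into tension, with equal and opposite forces P (no external load).
Compatibility of the two members (thermal + elastic change equal): (α₁ − α₂)ΔT = P·[1/(A₁E₁) + 1/(A₂E₂)].
|α₁ − α₂|·ΔT = 5.9×10⁻⁶ × 114 = 0.0006726.
1/(A₁E₁) + 1/(A₂E₂) = 1/(300×109×10³) + 1/(2150×207×10³) = 3.283×10⁻⁸ N⁻¹.
So P = 0.0006726 / 3.283×10⁻⁸ = 20.49 kN.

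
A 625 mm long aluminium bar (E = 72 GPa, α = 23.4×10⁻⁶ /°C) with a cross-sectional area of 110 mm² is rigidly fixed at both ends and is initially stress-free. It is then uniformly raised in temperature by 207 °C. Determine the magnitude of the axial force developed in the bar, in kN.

Full restraint means ε = 0, so the stress is σ = EαΔT = 72×10³ × 23.4×10⁻⁶ × 207 = 348.8 MPa.
P = AEαΔT = 110 × 72×10³ × 23.4×10⁻⁶ × 207 = 38.36 kN (compressive).

P ≈ 38.4 kN (compressive)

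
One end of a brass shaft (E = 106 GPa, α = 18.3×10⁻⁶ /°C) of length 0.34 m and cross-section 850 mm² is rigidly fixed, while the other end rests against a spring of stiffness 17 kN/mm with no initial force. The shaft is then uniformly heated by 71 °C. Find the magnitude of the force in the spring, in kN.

P ≈ 7.06 kN

The unrestrained thermal change is αΔT L = 18.3×10⁻⁶ × 71 × 340 = 0.4418 mm.
Let P be the compressive force at the spring. The shaft shortens elastically by PL/(AE) and the spring compresses by P/k; together these equal δ_free.
So P = δ_free / [L/(AE) + 1/k] = 0.4418 / [ 340/(850×106×10³) + 1/(17×10³) ].
P = 0.4418 / 6.26×10⁻⁵ = 7057 N.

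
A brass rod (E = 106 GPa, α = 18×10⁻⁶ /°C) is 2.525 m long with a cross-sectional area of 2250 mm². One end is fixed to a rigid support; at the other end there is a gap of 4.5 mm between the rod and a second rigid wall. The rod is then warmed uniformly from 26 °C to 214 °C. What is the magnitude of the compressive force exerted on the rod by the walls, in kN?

Free thermal elongation = αΔT L = 18×10⁻⁶ × 188 × 2525 = 8.545 mm.
This exceeds the 4.5 mm gap, so the wall pushes back. The portion of expansion that must be recovered elastically is δ_free − gap = 8.545 − 4.5 = 4.045 mm.
That suppressed elongation corresponds to σ = E·Δ/L = 106×10³ × 4.045/2525 = 169.8 MPa.
P = σA = 169.8 × 2250 = 382 kN.

P ≈ 382 kN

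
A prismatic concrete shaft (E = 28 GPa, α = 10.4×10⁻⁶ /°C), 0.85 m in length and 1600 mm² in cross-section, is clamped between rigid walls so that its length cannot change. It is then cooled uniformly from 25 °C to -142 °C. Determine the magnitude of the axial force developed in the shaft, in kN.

P ≈ 77.8 kN (tensile)

The ends cannot move, so σ = EαΔT = 28×10³ × 10.4×10⁻⁶ × 167 = 48.63 MPa.
P = AEαΔT = 1600 × 28×10³ × 10.4×10⁻⁶ × 167 = 77.81 kN (tensile).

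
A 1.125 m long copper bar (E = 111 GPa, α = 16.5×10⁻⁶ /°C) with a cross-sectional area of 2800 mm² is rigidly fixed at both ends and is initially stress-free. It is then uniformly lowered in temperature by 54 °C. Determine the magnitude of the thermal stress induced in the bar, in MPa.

σ ≈ 98.9 MPa (tensile)

Because both ends are immovable the net strain is zero, and the suppressed thermal strain is αΔT = 16.5×10⁻⁶ × 54 = 891×10⁻⁶.
Hence σ = E·αΔT = 111×10³ × 891×10⁻⁶ = 98.9 MPa, tensile.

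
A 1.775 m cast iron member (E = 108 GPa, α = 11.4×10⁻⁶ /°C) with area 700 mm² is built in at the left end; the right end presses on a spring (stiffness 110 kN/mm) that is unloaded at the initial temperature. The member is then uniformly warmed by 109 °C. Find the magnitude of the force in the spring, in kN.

P ≈ 67.7 kN

If the spring were absent the member would lengthen by αΔT L = 11.4×10⁻⁶ × 109 × 1775 = 2.206 mm.
With a force P in the spring, the elastic change of the member is PL/(AE) and that of the spring is P/k; compatibility requires their sum to equal δ_free.
P [ L/(AE) + 1/k ] = δ_free → P [ 1775/(700×108×10³) + 1/(110×10³) ] = 2.206.
P = 2.206 / 3.257×10⁻⁵ = 67720 N.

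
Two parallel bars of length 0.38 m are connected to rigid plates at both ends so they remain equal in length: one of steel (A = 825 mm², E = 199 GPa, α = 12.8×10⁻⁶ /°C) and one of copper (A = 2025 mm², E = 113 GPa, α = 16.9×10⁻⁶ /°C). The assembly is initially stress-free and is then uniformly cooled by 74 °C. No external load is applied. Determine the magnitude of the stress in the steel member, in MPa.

σ ≈ 35.2 MPa (compressive)

The copper has the larger α, so on cooling it would change length more than the steel if both were free. The rigid plates force a common final length, so the copper is put into tension and the steel into compression, with equal and opposite forces P (no external load).
Compatibility of the two members (thermal + elastic change equal): (α₁ − α₂)ΔT = P·[1/(A₁E₁) + 1/(A₂E₂)].
|α₁ − α₂|·ΔT = 4.1×10⁻⁶ × 74 = 0.0003034.
1/(A₁E₁) + 1/(A₂E₂) = 1/(825×199×10³) + 1/(2025×113×10³) = 1.046×10⁻⁸ N⁻¹.
P = 0.0003034 / 1.046×10⁻⁸ = 29000 N = 29 kN.
σ_{steel} = P/A₁ = 29000/825 = 35.15 MPa, compressive.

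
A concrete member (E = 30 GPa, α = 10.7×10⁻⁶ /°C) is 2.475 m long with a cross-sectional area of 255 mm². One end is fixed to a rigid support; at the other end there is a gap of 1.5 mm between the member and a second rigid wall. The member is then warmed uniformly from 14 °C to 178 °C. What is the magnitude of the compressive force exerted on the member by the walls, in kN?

P ≈ 8.79 kN

If the wall were absent the member would grow by αΔT L = 10.7×10⁻⁶ × 164 × 2475 = 4.343 mm.
After closing the 1.5 mm clearance, 4.343 − 1.5 = 2.843 mm of expansion remains to be suppressed by the wall.
Compatibility: PL/(AE) = 2.843 mm, so σ = P/A = E × (2.843/2475) = 34.46 MPa.
Force on the wall = σA = 34.46 × 255 mm² = 8.788 kN.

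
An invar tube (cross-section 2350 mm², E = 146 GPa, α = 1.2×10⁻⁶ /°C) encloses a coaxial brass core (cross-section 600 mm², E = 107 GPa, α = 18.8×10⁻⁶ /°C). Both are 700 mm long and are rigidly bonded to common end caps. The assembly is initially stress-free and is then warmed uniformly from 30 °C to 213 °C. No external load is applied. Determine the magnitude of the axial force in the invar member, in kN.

P ≈ 174 kN (tensile in the invar)

Equilibrium of a rigid end plate with no external load gives equal and opposite internal forces ±P in the two members. Since α_{brass} > α_{invar}, heating drives the brass into compression and the invar into tension.
Compatibility of the two members (thermal + elastic change equal): (α₁ − α₂)ΔT = P·[1/(A₁E₁) + 1/(A₂E₂)].
|α₁ − α₂|·ΔT = 17.6×10⁻⁶ × 183 = 0.003221.
1/(A₁E₁) + 1/(A₂E₂) = 1/(2350×146×10³) + 1/(600×107×10³) = 1.849×10⁻⁸ N⁻¹.
So P = 0.003221 / 1.849×10⁻⁸ = 174.2 kN.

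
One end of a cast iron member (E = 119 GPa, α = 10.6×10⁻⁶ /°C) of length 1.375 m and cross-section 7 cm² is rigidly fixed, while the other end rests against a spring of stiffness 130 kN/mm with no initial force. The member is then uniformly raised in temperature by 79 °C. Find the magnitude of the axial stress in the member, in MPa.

σ ≈ 68 MPa (compressive)

If the spring were absent the member would lengthen by αΔT L = 10.6×10⁻⁶ × 79 × 1375 = 1.151 mm.
With a force P in the spring, the elastic change of the member is PL/(AE) and that of the spring is P/k; compatibility requires their sum to equal δ_free.
So P = δ_free / [L/(AE) + 1/k] = 1.151 / [ 1375/(700×119×10³) + 1/(130×10³) ].
P = 1.151 / 2.42×10⁻⁵ = 47580 N.
σ = P/A = 47580/700 = 67.97 MPa.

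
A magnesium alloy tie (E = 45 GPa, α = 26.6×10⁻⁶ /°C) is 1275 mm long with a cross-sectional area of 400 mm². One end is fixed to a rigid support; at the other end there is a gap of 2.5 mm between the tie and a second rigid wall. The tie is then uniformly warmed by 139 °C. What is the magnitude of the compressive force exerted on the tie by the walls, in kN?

P ≈ 31.3 kN

Free thermal elongation = αΔT L = 26.6×10⁻⁶ × 139 × 1275 = 4.714 mm.
After closing the 2.5 mm clearance, 4.714 − 2.5 = 2.214 mm of expansion remains to be suppressed by the wall.
That suppressed elongation corresponds to σ = E·Δ/L = 45×10³ × 2.214/1275 = 78.15 MPa.
Force on the wall = σA = 78.15 × 400 mm² = 31.26 kN.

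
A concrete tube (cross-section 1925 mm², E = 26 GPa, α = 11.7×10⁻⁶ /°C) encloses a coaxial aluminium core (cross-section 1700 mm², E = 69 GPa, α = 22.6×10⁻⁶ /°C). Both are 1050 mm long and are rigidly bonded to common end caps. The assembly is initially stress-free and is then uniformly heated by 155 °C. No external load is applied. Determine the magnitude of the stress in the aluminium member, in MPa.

σ ≈ 34.9 MPa (compressive)

Equilibrium of a rigid end plate with no external load gives equal and opposite internal forces ±P in the two members. Since α_{aluminium} > α_{concrete}, heating drives the aluminium into compression and the concrete into tension.
Compatibility of the two members (thermal + elastic change equal): (α₁ − α₂)ΔT = P·[1/(A₁E₁) + 1/(A₂E₂)].
|α₁ − α₂|·ΔT = 10.9×10⁻⁶ × 155 = 0.00169.
1/(A₁E₁) + 1/(A₂E₂) = 1/(1925×26×10³) + 1/(1700×69×10³) = 2.851×10⁻⁸ N⁻¹.
P = 0.00169 / 2.851×10⁻⁸ = 59270 N = 59.27 kN.
σ_{aluminium} = P/A₂ = 59270/1700 = 34.86 MPa, compressive.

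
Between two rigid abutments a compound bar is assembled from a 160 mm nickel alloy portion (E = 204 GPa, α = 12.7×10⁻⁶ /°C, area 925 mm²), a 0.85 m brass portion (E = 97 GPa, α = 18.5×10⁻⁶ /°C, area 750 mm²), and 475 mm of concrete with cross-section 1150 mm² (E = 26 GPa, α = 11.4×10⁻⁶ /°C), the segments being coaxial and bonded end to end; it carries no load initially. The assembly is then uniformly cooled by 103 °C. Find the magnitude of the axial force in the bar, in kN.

Free thermal contraction of the whole bar: Σ αᵢΔT Lᵢ = 12.7×10⁻⁶×103×160 + 18.5×10⁻⁶×103×850 + 11.4×10⁻⁶×103×475 = 2.387 mm.
The walls prevent any net length change, so an axial force P (same in every segment) develops. Compatibility: P · Σ Lᵢ/(AᵢEᵢ) = δ_free.
The series flexibility is Σ Lᵢ/(AᵢEᵢ) = 160/(925×204×10³) + 850/(750×97×10³) + 475/(1150×26×10³) = 2.842×10⁻⁵ mm/N.
So P = 2.387 / 2.842×10⁻⁵ = 83.99 kN, tensile.

P ≈ 84 kN (tensile)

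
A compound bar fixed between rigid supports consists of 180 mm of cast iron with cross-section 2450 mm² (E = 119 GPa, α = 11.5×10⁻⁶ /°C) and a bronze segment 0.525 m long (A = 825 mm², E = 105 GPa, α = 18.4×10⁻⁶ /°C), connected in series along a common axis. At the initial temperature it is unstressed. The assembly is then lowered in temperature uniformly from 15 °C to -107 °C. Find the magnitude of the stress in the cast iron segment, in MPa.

σ ≈ 87.5 MPa (tensile)

If the supports were absent, the total length change would be Σ αᵢΔT Lᵢ = 11.5×10⁻⁶×122×180 + 18.4×10⁻⁶×122×525 = 1.431 mm.
Since the ends are fixed, an axial force P builds up, equal in every segment, with P · Σ Lᵢ/(AᵢEᵢ) = δ_free.
The series flexibility is Σ Lᵢ/(AᵢEᵢ) = 180/(2450×119×10³) + 525/(825×105×10³) = 6.678×10⁻⁶ mm/N.
Hence P = δ_free / Σ(L/AE) = 1.431/6.678×10⁻⁶ = 214.3 kN (tensile).
σ_{cast iron} = P / A = 214300 / 2450 = 87.47 MPa.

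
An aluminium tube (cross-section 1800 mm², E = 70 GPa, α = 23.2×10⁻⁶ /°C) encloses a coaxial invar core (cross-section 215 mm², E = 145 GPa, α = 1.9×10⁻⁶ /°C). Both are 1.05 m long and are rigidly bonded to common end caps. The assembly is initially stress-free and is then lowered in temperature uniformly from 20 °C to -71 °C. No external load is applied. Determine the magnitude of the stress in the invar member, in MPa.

σ ≈ 225 MPa (compressive)

Equilibrium of a rigid end plate with no external load gives equal and opposite internal forces ±P in the two members. Since α_{aluminium} > α_{invar}, cooling drives the aluminium into tension and the invar into compression.
Setting the final lengths equal and cancelling L: (α₁ − α₂)ΔT = P/(A₁E₁) + P/(A₂E₂).
|α₁ − α₂|·ΔT = 21.3×10⁻⁶ × 91 = 0.001938.
1/(A₁E₁) + 1/(A₂E₂) = 1/(1800×70×10³) + 1/(215×145×10³) = 4.001×10⁻⁸ N⁻¹.
So P = 0.001938 / 4.001×10⁻⁸ = 48.44 kN.
σ_{invar} = P/A₂ = 48440/215 = 225.3 MPa, compressive.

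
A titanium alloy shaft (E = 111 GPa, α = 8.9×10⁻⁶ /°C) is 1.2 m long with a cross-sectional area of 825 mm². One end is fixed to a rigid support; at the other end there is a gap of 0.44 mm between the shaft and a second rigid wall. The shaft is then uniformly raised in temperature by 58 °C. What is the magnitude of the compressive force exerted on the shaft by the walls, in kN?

P ≈ 13.7 kN

If the wall were absent the shaft would grow by αΔT L = 8.9×10⁻⁶ × 58 × 1200 = 0.6194 mm.
The gap closes (δ_free > 0.44 mm) and the wall then resists a further 0.6194 − 0.44 = 0.1794 mm of expansion.
So σ = E(δ_free − g)/L = 111×10³ × 0.1794/1200 = 16.6 MPa.
P = σA = 16.6 × 825 = 13.69 kN.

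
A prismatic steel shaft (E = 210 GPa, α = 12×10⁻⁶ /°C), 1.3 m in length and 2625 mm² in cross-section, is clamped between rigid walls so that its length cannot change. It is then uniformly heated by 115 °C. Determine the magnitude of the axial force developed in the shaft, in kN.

P ≈ 761 kN (compressive)

The ends cannot move, so σ = EαΔT = 210×10³ × 12×10⁻⁶ × 115 = 289.8 MPa.
P = AEαΔT = 2625 × 210×10³ × 12×10⁻⁶ × 115 = 760.7 kN (compressive).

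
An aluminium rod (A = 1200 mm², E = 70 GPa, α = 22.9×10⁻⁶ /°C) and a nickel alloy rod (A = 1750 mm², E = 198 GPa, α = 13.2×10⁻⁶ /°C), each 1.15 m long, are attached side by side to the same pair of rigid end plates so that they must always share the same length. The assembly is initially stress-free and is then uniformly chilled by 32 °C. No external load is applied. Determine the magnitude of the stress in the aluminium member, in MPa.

σ ≈ 17.5 MPa (tensile)

Both members must finish at the same length. With the larger α, the aluminium tends to over-contract; the plates restrain it, putting the aluminium in tension and the nickel alloy in compression. With no external load the two internal forces are equal and opposite, magnitude P.
Setting the final lengths equal and cancelling L: (α₁ − α₂)ΔT = P/(A₁E₁) + P/(A₂E₂).
|α₁ − α₂|·ΔT = 9.7×10⁻⁶ × 32 = 0.0003104.
1/(A₁E₁) + 1/(A₂E₂) = 1/(1200×70×10³) + 1/(1750×198×10³) = 1.479×10⁻⁸ N⁻¹.
So P = 0.0003104 / 1.479×10⁻⁸ = 20.99 kN.
σ_{aluminium} = P/A₁ = 20990/1200 = 17.49 MPa, tensile.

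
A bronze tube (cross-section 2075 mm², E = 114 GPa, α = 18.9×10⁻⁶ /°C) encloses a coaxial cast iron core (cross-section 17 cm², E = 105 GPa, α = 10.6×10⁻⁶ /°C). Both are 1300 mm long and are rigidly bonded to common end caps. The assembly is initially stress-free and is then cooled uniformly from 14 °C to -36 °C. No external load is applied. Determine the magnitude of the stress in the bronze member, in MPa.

σ ≈ 20.3 MPa (tensile)

Both members must finish at the same length. With the larger α, the bronze tends to over-contract; the plates restrain it, putting the bronze in tension and the cast iron in compression. With no external load the two internal forces are equal and opposite, magnitude P.
Compatibility of the two members (thermal + elastic change equal): (α₁ − α₂)ΔT = P·[1/(A₁E₁) + 1/(A₂E₂)].
|α₁ − α₂|·ΔT = 8.3×10⁻⁶ × 50 = 0.000415.
1/(A₁E₁) + 1/(A₂E₂) = 1/(2075×114×10³) + 1/(1700×105×10³) = 9.83×10⁻⁹ N⁻¹.
P = 0.000415 / 9.83×10⁻⁹ = 42220 N = 42.22 kN.
σ_{bronze} = P/A₁ = 42220/2075 = 20.35 MPa, tensile.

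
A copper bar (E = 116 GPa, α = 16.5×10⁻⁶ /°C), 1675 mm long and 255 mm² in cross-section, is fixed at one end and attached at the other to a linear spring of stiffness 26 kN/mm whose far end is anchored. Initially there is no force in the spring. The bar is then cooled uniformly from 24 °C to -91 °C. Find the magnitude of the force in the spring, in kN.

P ≈ 33.4 kN

If the spring were absent the bar would shorten by αΔT L = 16.5×10⁻⁶ × 115 × 1675 = 3.178 mm.
With a force P in the spring, the elastic change of the bar is PL/(AE) and that of the spring is P/k; compatibility requires their sum to equal δ_free.
P [ L/(AE) + 1/k ] = δ_free → P [ 1675/(255×116×10³) + 1/(26×10³) ] = 3.178.
P = 3.178 / 9.509×10⁻⁵ = 33430 N.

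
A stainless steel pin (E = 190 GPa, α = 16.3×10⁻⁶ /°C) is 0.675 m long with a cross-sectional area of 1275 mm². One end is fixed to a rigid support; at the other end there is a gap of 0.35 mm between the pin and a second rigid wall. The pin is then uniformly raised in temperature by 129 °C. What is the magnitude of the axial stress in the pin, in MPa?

σ ≈ 301 MPa (compressive)

If the wall were absent the pin would grow by αΔT L = 16.3×10⁻⁶ × 129 × 675 = 1.419 mm.
This exceeds the 0.35 mm gap, so the wall pushes back. The portion of expansion that must be recovered elastically is δ_free − gap = 1.419 − 0.35 = 1.069 mm.
Compatibility: PL/(AE) = 1.069 mm, so σ = P/A = E × (1.069/675) = 301 MPa.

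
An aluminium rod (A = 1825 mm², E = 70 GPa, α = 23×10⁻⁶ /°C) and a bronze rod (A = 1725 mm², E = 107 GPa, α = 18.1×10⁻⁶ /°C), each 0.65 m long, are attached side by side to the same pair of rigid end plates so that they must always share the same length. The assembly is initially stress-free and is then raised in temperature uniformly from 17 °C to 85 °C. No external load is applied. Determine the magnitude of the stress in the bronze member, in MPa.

The aluminium has the larger α, so on heating it would change length more than the bronze if both were free. The rigid plates force a common final length, so the aluminium is put into compression and the bronze into tension, with equal and opposite forces P (no external load).
Setting the final lengths equal and cancelling L: (α₁ − α₂)ΔT = P/(A₁E₁) + P/(A₂E₂).
|α₁ − α₂|·ΔT = 4.9×10⁻⁶ × 68 = 0.0003332.
1/(A₁E₁) + 1/(A₂E₂) = 1/(1825×70×10³) + 1/(1725×107×10³) = 1.325×10⁻⁸ N⁻¹.
So P = 0.0003332 / 1.325×10⁻⁸ = 25.16 kN.
σ_{bronze} = P/A₂ = 25160/1725 = 14.58 MPa, tensile.

σ ≈ 14.6 MPa (tensile)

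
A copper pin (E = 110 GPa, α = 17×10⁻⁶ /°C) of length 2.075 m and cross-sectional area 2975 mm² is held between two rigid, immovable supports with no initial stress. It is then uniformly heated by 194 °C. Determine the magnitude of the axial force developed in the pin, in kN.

Full restraint means ε = 0, so the stress is σ = EαΔT = 110×10³ × 17×10⁻⁶ × 194 = 362.8 MPa.
Axial force P = σA = 362.8 × 2975 = 1.079×10⁶ N = 1079 kN, compressive.

P ≈ 1080 kN (compressive)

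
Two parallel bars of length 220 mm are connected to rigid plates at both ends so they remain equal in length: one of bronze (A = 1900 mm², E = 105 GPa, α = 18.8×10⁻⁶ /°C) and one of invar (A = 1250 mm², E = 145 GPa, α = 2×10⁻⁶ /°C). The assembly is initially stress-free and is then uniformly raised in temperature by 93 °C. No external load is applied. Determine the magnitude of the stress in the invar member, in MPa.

Equilibrium of a rigid end plate with no external load gives equal and opposite internal forces ±P in the two members. Since α_{bronze} > α_{invar}, heating drives the bronze into compression and the invar into tension.
Equating the net (thermal + elastic) strains gives |α₁ − α₂|·ΔT = P·[1/(A₁E₁) + 1/(A₂E₂)].
|α₁ − α₂|·ΔT = 16.8×10⁻⁶ × 93 = 0.001562.
1/(A₁E₁) + 1/(A₂E₂) = 1/(1900×105×10³) + 1/(1250×145×10³) = 1.053×10⁻⁸ N⁻¹.
So P = 0.001562 / 1.053×10⁻⁸ = 148.4 kN.
σ_{invar} = P/A₂ = 148400/1250 = 118.7 MPa, tensile.

σ ≈ 119 MPa (tensile)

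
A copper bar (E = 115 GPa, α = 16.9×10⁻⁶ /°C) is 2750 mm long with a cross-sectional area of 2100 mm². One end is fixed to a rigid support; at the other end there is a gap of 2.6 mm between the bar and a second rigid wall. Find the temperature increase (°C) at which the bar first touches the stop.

ΔT ≈ 55.9 °C

Contact occurs when the free expansion equals the gap: αΔT L = 2.6 mm.
So ΔT = g/(αL) = 2.6/(16.9×10⁻⁶ × 2750) = 55.94 °C.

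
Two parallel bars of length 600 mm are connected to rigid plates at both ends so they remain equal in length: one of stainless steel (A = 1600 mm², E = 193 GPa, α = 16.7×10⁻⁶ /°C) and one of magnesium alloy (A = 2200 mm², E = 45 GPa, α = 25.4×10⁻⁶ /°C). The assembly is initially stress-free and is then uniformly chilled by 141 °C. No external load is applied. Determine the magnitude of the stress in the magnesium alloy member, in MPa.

The magnesium alloy has the larger α, so on cooling it would change length more than the stainless steel if both were free. The rigid plates force a common final length, so the magnesium alloy is put into tension and the stainless steel into compression, with equal and opposite forces P (no external load).
Setting the final lengths equal and cancelling L: (α₁ − α₂)ΔT = P/(A₁E₁) + P/(A₂E₂).
|α₁ − α₂|·ΔT = 8.7×10⁻⁶ × 141 = 0.001227.
1/(A₁E₁) + 1/(A₂E₂) = 1/(1600×193×10³) + 1/(2200×45×10³) = 1.334×10⁻⁸ N⁻¹.
P = 0.001227 / 1.334×10⁻⁸ = 91960 N = 91.96 kN.
σ_{magnesium alloy} = P/A₂ = 91960/2200 = 41.8 MPa, tensile.

σ ≈ 41.8 MPa (tensile)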